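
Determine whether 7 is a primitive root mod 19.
p - 1 = 18 has prime divisors 2, 3. Check 7^(18/q) mod 19 for each: 7^(18/2) = 7^9 ≡ 1, 7^(18/3) = 7^6 ≡ 1 (mod 19). Since 7^9 ≡ 1 (mod 19), the order of 7 divides 9 (in fact the order is 3) ≠ 18, so it is not a primitive root.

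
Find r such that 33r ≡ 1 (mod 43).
33^(-1) ≡ 30 (mod 43). Verification: 33 × 30 = 990 ≡ 1 (mod 43)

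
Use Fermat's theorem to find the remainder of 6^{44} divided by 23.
1

By Fermat's Little Theorem, a^(p-1) ≡ 1 (mod p) for prime p and gcd(a, p) = 1
Here p = 23, so 6^22 ≡ 1 (mod 23)
We can reduce the exponent: 44 mod 22 = 0
So 6^44 ≡ 6^0 (mod 23)
Computing: 6^0 mod 23 = 1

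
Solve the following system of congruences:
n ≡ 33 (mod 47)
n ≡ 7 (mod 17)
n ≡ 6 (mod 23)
6331

Using the Chinese Remainder Theorem:
M = product of moduli = 18377
For equation 1: M_1 = 391, 391 ≡ 15 (mod 47), inverse of 391 mod 47 is 22 (check: 15 × 22 = 330 ≡ 1 (mod 47))
For equation 2: M_2 = 1081, 1081 ≡ 10 (mod 17), inverse of 1081 mod 17 is 12 (check: 10 × 12 = 120 ≡ 1 (mod 17))
For equation 3: M_3 = 799, 799 ≡ 17 (mod 23), inverse of 799 mod 23 is 19 (check: 17 × 19 = 323 ≡ 1 (mod 23))
Combine: n ≡ Σ r_i×M_i×(M_i⁻¹ mod m_i) = 33×391×22 + 7×1081×12 + 6×799×19 = 283866 + 90804 + 91086 = 465756
465756 mod 18377 = 6331
n ≡ 6331 (mod 18377)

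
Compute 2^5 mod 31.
5 = 4 + 1 (binary 101). Repeated squaring mod 31: 2^1 ≡ 2; 2^2 ≡ 2² = 4 ≡ 4; 2^4 ≡ 4² = 16 ≡ 16. Multiply: 2^5 = 2^4 × 2^1 ≡ 16 × 2 (mod 31): 16 × 2 = 32 ≡ 1. So 2^5 ≡ 1 (mod 31).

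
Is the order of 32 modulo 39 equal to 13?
No, the actual order is 12, not 13.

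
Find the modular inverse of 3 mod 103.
3^(-1) ≡ 69 (mod 103). Verification: 3 × 69 = 207 ≡ 1 (mod 103)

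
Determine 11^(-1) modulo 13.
11^(-1) ≡ 6 (mod 13). Verification: 11 × 6 = 66 ≡ 1 (mod 13)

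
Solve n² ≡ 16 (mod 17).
The square roots of 16 mod 17 are 4 and 13. Verify: 4² = 16 ≡ 16 (mod 17)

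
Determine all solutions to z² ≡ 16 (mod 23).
The square roots of 16 mod 23 are 4 and 19. Verify: 4² = 16 ≡ 16 (mod 23)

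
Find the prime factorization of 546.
2 × 3 × 7 × 13

Divide by primes starting from smallest:
546 ÷ 2 = 273
273 ÷ 3 = 91
91 ÷ 7 = 13
13 ÷ 13 = 1

546 = 2 × 3 × 7 × 13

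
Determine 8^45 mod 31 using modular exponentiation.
Using Fermat: 8^{30} ≡ 1 (mod 31). 45 ≡ 15 (mod 30). So 8^{45} ≡ 8^{15} ≡ 1 (mod 31)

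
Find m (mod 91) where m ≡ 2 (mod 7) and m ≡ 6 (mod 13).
M = 7 × 13 = 91. M₁ = 13, y₁ ≡ 6 (mod 7). M₂ = 7, y₂ ≡ 2 (mod 13). m = 2×13×6 + 6×7×2 ≡ 58 (mod 91)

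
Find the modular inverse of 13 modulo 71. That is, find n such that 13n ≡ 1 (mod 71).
11

Using Extended Euclidean Algorithm:
gcd(13, 71) = 1
Bezout coefficients: 13 × 11 + 71 × -2 = 1
So 13 × 11 ≡ 1 (mod 71)
The inverse is 11 mod 71 = 11
Verification: 13 × 11 = 143 = 2 × 71 + 1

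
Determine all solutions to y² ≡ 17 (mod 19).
The square roots of 17 mod 19 are 6 and 13. Verify: 6² = 36 ≡ 17 (mod 19)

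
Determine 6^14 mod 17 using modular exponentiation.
Using repeated squaring. 14 = 8 + 4 + 2 (binary 1110). Repeated squaring mod 17: 6^1 ≡ 6; 6^2 ≡ 6² = 36 ≡ 2; 6^4 ≡ 2² = 4 ≡ 4; 6^8 ≡ 4² = 16 ≡ 16. Multiply: 6^14 = 6^8 × 6^4 × 6^2 ≡ 16 × 4 × 2 (mod 17): 16 × 4 = 64 ≡ 13; 13 × 2 = 26 ≡ 9. So 6^14 ≡ 9 (mod 17).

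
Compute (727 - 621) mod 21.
1

(727 - 621) = 106
106 mod 21 = 1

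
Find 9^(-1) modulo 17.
2

Using Extended Euclidean Algorithm:
gcd(9, 17) = 1
Bezout coefficients: 9 × 2 + 17 × -1 = 1
So 9 × 2 ≡ 1 (mod 17)
The inverse is 2 mod 17 = 2
Verification: 9 × 2 = 18 = 1 × 17 + 1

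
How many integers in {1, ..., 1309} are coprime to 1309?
960

Prime factorization: 1309 = 7 × 11 × 17
Using the formula φ(n) = n × Π(1 - 1/p) for each prime factor p:
φ(1309) = 1309 × (1 - 1/7) × (1 - 1/11) × (1 - 1/17)
φ(1309) = 960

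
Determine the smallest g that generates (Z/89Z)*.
3

A primitive root g modulo p has order p-1 = 88
Prime divisors of 88: [2, 11]
g is a primitive root iff g^(88/q) ≢ 1 (mod 89) for each prime divisor q
Testing small values:
  g = 2: 2^44 ≡ 1, 2^8 ≡ 78 (mod 89) → 2^44 ≡ 1, not primitive root
  g = 3: 3^44 ≡ 88, 3^8 ≡ 64 (mod 89) → none is 1, primitive root!
The smallest primitive root is 3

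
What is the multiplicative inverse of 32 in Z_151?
32^(-1) ≡ 118 (mod 151). Verification: 32 × 118 = 3776 ≡ 1 (mod 151)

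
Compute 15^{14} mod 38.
17

Using successive squaring:
Binary expansion of 14: 1110
Powers of 15 mod 38 (each is the square of the previous):
  15^1 ≡ 15 (mod 38)
  15^2 ≡ 15² = 225 ≡ 35 (mod 38)
  15^4 ≡ 35² = 1225 ≡ 9 (mod 38)
  15^8 ≡ 9² = 81 ≡ 5 (mod 38)
14 = 8 + 4 + 2, so 15^14 = 15^8 × 15^4 × 15^2 ≡ 5 × 9 × 35 (mod 38)
Multiplying step by step:
  5 × 9 = 45 ≡ 7 (mod 38)
  7 × 35 = 245 ≡ 17 (mod 38)
Result: 15^14 ≡ 17 (mod 38)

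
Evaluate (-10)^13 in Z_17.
Using repeated squaring. (-10) ≡ 7 (mod 17). 13 = 8 + 4 + 1 (binary 1101). Repeated squaring mod 17: 7^1 ≡ 7; 7^2 ≡ 7² = 49 ≡ 15; 7^4 ≡ 15² = 225 ≡ 4; 7^8 ≡ 4² = 16 ≡ 16. Multiply: (-10)^13 ≡ 7^8 × 7^4 × 7^1 ≡ 16 × 4 × 7 (mod 17): 16 × 4 = 64 ≡ 13; 13 × 7 = 91 ≡ 6. So (-10)^13 ≡ 6 (mod 17).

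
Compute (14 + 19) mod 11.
0

(14 + 19) = 33
33 mod 11 = 0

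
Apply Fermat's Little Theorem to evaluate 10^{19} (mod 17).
14

By Fermat's Little Theorem, a^(p-1) ≡ 1 (mod p) for prime p and gcd(a, p) = 1
Here p = 17, so 10^16 ≡ 1 (mod 17)
We can reduce the exponent: 19 mod 16 = 3
So 10^19 ≡ 10^3 (mod 17)
Computing: 10^3 mod 17 = 14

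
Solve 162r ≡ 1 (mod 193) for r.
162^(-1) ≡ 56 (mod 193). Verification: 162 × 56 = 9072 ≡ 1 (mod 193)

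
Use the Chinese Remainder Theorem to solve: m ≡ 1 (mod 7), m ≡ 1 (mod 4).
M = 7 × 4 = 28. M₁ = 4, y₁ ≡ 2 (mod 7). M₂ = 7, y₂ ≡ 3 (mod 4). m = 1×4×2 + 1×7×3 ≡ 1 (mod 28)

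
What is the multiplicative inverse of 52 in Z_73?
52^(-1) ≡ 66 (mod 73). Verification: 52 × 66 = 3432 ≡ 1 (mod 73)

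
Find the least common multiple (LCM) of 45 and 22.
990

First find GCD(45, 22) using the Euclidean algorithm:
45 = 2 × 22 + 1
22 = 22 × 1 + 0
GCD(45, 22) = 1

LCM formula: LCM(a, b) = (a × b) / GCD(a, b)
LCM(45, 22) = (45 × 22) / 1
LCM(45, 22) = 990 / 1
LCM(45, 22) = 990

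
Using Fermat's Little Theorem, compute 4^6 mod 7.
By Fermat's Little Theorem, 4^{6} ≡ 1 (mod 7) since 7 is prime and gcd(4, 7) = 1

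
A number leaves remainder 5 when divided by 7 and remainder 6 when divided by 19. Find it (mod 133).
M = 7 × 19 = 133. M₁ = 19, y₁ ≡ 3 (mod 7). M₂ = 7, y₂ ≡ 11 (mod 19). r = 5×19×3 + 6×7×11 ≡ 82 (mod 133)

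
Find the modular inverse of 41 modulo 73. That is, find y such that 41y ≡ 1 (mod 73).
57

Using Extended Euclidean Algorithm:
gcd(41, 73) = 1
Bezout coefficients: 41 × -16 + 73 × 9 = 1
So 41 × -16 ≡ 1 (mod 73)
The inverse is -16 mod 73 = 57
Verification: 41 × 57 = 2337 = 32 × 73 + 1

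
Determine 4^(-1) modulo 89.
4^(-1) ≡ 67 (mod 89). Verification: 4 × 67 = 268 ≡ 1 (mod 89)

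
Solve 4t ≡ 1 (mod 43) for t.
4^(-1) ≡ 11 (mod 43). Verification: 4 × 11 = 44 ≡ 1 (mod 43)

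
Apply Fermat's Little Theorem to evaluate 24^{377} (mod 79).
56

By Fermat's Little Theorem, a^(p-1) ≡ 1 (mod p) for prime p and gcd(a, p) = 1
Here p = 79, so 24^78 ≡ 1 (mod 79)
We can reduce the exponent: 377 mod 78 = 65
So 24^377 ≡ 24^65 (mod 79)
Computing: 24^65 mod 79 = 56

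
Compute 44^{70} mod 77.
44

Using successive squaring:
Binary expansion of 70: 1000110
Powers of 44 mod 77 (each is the square of the previous):
  44^1 ≡ 44 (mod 77)
  44^2 ≡ 44² = 1936 ≡ 11 (mod 77)
  44^4 ≡ 11² = 121 ≡ 44 (mod 77)
  44^8 ≡ 44² = 1936 ≡ 11 (mod 77)
  44^16 ≡ 11² = 121 ≡ 44 (mod 77)
  44^32 ≡ 44² = 1936 ≡ 11 (mod 77)
  44^64 ≡ 11² = 121 ≡ 44 (mod 77)
70 = 64 + 4 + 2, so 44^70 = 44^64 × 44^4 × 44^2 ≡ 44 × 44 × 11 (mod 77)
Multiplying step by step:
  44 × 44 = 1936 ≡ 11 (mod 77)
  11 × 11 = 121 ≡ 44 (mod 77)
Result: 44^70 ≡ 44 (mod 77)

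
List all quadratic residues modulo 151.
QRs mod 151: {1, 2, 4, 5, 8, 9, 10, 11, 16, 17, 18, 19, 20, 21, 22, 25, 29, 31, 32, 34, 36, 37, 38, 39, 40, 42, 43, 44, 45, 47, 49, 50, 55, 58, 59, 62, 64, 68, 69, 72, 74, 76, 78, 80, 81, 84, 85, 86, 88, 90, 91, 94, 95, 97, 98, 99, 100, 103, 105, 110, 116, 118, 121, 123, 124, 125, 127, 128, 136, 137, 138, 139, 144, 145, 148}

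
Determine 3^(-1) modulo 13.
3^(-1) ≡ 9 (mod 13). Verification: 3 × 9 = 27 ≡ 1 (mod 13)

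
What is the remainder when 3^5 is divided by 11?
5 = 4 + 1 (binary 101). Repeated squaring mod 11: 3^1 ≡ 3; 3^2 ≡ 3² = 9 ≡ 9; 3^4 ≡ 9² = 81 ≡ 4. Multiply: 3^5 = 3^4 × 3^1 ≡ 4 × 3 (mod 11): 4 × 3 = 12 ≡ 1. So 3^5 ≡ 1 (mod 11).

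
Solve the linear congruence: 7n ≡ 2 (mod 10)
6

Since gcd(7, 10) = 1 divides 2, a solution exists.
Multiply both sides by the inverse of 7 mod 10:
  7^(-1) mod 10 = 3
  x ≡ 3 × 2 ≡ 6 ≡ 6 (mod 10)
Verification: 7 × 6 = 42 = 4 × 10 + 2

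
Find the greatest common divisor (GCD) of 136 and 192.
8

Using the Euclidean algorithm:
136 = 0 × 192 + 136
192 = 1 × 136 + 56
136 = 2 × 56 + 24
56 = 2 × 24 + 8
24 = 3 × 8 + 0

GCD(136, 192) = 8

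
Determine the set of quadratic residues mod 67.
QRs mod 67: {1, 4, 6, 9, 10, 14, 15, 16, 17, 19, 21, 22, 23, 24, 25, 26, 29, 33, 35, 36, 37, 39, 40, 47, 49, 54, 55, 56, 59, 60, 62, 64, 65}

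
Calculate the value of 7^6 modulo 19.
6 = 4 + 2 (binary 110). Repeated squaring mod 19: 7^1 ≡ 7; 7^2 ≡ 7² = 49 ≡ 11; 7^4 ≡ 11² = 121 ≡ 7. Multiply: 7^6 = 7^4 × 7^2 ≡ 7 × 11 (mod 19): 7 × 11 = 77 ≡ 1. So 7^6 ≡ 1 (mod 19).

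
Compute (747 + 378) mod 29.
23

(747 + 378) = 1125
1125 mod 29 = 23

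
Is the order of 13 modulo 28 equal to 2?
Yes, ord_28(13) = 2.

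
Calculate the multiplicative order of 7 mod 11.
Powers of 7 mod 11: 7^1≡7, 7^2≡5, 7^3≡2, 7^4≡3, 7^5≡10, 7^6≡4, 7^7≡6, 7^8≡9, 7^9≡8, 7^10≡1. Order = 10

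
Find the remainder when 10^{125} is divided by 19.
By Fermat: 10^{18} ≡ 1 (mod 19). 125 = 6×18 + 17. So 10^{125} ≡ 10^{17} ≡ 2 (mod 19)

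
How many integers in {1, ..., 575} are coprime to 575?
440

Prime factorization: 575 = 5^2 × 23
Using the formula φ(n) = n × Π(1 - 1/p) for each prime factor p:
φ(575) = 575 × (1 - 1/5) × (1 - 1/23)
φ(575) = 440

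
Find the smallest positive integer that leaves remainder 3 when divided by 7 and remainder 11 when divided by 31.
M = 7 × 31 = 217. M₁ = 31, y₁ ≡ 5 (mod 7). M₂ = 7, y₂ ≡ 9 (mod 31). k = 3×31×5 + 11×7×9 ≡ 73 (mod 217). The smallest positive such number is 73.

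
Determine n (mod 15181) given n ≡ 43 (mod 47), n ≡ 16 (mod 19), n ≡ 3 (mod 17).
13297

Using the Chinese Remainder Theorem:
M = product of moduli = 15181
For equation 1: M_1 = 323, 323 ≡ 41 (mod 47), inverse of 323 mod 47 is 39 (check: 41 × 39 = 1599 ≡ 1 (mod 47))
For equation 2: M_2 = 799, 799 ≡ 1 (mod 19), inverse of 799 mod 19 is 1 (check: 1 × 1 = 1 ≡ 1 (mod 19))
For equation 3: M_3 = 893, 893 ≡ 9 (mod 17), inverse of 893 mod 17 is 2 (check: 9 × 2 = 18 ≡ 1 (mod 17))
Combine: n ≡ Σ r_i×M_i×(M_i⁻¹ mod m_i) = 43×323×39 + 16×799×1 + 3×893×2 = 541671 + 12784 + 5358 = 559813
559813 mod 15181 = 13297
n ≡ 13297 (mod 15181)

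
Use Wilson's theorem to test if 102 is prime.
(101)! mod 102 = 0. Since 0 ≢ -1 (mod 102), 102 is not prime.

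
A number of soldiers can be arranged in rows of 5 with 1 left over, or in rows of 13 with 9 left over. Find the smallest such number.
M = 5 × 13 = 65. M₁ = 13, y₁ ≡ 2 (mod 5). M₂ = 5, y₂ ≡ 8 (mod 13). z = 1×13×2 + 9×5×8 ≡ 61 (mod 65). The smallest positive such number is 61.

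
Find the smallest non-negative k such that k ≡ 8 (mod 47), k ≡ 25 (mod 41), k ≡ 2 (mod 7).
13309

Using the Chinese Remainder Theorem:
M = product of moduli = 13489
For equation 1: M_1 = 287, 287 ≡ 5 (mod 47), inverse of 287 mod 47 is 19 (check: 5 × 19 = 95 ≡ 1 (mod 47))
For equation 2: M_2 = 329, 329 ≡ 1 (mod 41), inverse of 329 mod 41 is 1 (check: 1 × 1 = 1 ≡ 1 (mod 41))
For equation 3: M_3 = 1927, 1927 ≡ 2 (mod 7), inverse of 1927 mod 7 is 4 (check: 2 × 4 = 8 ≡ 1 (mod 7))
Combine: k ≡ Σ r_i×M_i×(M_i⁻¹ mod m_i) = 8×287×19 + 25×329×1 + 2×1927×4 = 43624 + 8225 + 15416 = 67265
67265 mod 13489 = 13309
k ≡ 13309 (mod 13489)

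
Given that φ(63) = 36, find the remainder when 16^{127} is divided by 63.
By Euler: 16^{36} ≡ 1 (mod 63) since gcd(16, 63) = 1. 127 = 3×36 + 19. So 16^{127} ≡ 16^{19} ≡ 16 (mod 63)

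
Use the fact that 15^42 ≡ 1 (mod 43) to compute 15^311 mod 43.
By Fermat: 15^{42} ≡ 1 (mod 43). 311 ≡ 17 (mod 42). So 15^{311} ≡ 15^{17} ≡ 40 (mod 43)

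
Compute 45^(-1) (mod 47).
23

Using Extended Euclidean Algorithm:
gcd(45, 47) = 1
Bezout coefficients: 45 × 23 + 47 × -22 = 1
So 45 × 23 ≡ 1 (mod 47)
The inverse is 23 mod 47 = 23
Verification: 45 × 23 = 1035 = 22 × 47 + 1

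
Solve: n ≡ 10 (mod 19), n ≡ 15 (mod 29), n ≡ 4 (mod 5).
M = 19 × 29 × 5 = 2755. M₁ = 145, y₁ ≡ 8 (mod 19). M₂ = 95, y₂ ≡ 11 (mod 29). M₃ = 551, y₃ ≡ 1 (mod 5). n = 10×145×8 + 15×95×11 + 4×551×1 ≡ 1929 (mod 2755)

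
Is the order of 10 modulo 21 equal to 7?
No, the actual order is 6, not 7.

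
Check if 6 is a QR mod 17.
By Euler's criterion: 6^{8} ≡ 16 (mod 17). Since this equals -1 (≡ 16), 6 is not a QR.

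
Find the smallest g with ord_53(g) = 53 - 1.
p - 1 = 52 has prime divisors 2, 13. h is a primitive root mod 53 iff h^(52/q) ≢ 1 (mod 53) for each such q.
h = 2: 2^26 ≡ 52, 2^4 ≡ 16 (mod 53); none is 1, so 2 has order 52 and is a primitive root.
The smallest primitive root mod 53 is g = 2.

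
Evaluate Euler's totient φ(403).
360

Prime factorization: 403 = 13 × 31
Using the formula φ(n) = n × Π(1 - 1/p) for each prime factor p:
φ(403) = 403 × (1 - 1/13) × (1 - 1/31)
φ(403) = 360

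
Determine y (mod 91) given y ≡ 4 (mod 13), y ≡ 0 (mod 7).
56

Using the Chinese Remainder Theorem:
M = product of moduli = 91
For equation 1: M_1 = 7, 7 ≡ 7 (mod 13), inverse of 7 mod 13 is 2 (check: 7 × 2 = 14 ≡ 1 (mod 13))
For equation 2: M_2 = 13, 13 ≡ 6 (mod 7), inverse of 13 mod 7 is 6 (check: 6 × 6 = 36 ≡ 1 (mod 7))
Combine: y ≡ Σ r_i×M_i×(M_i⁻¹ mod m_i) = 4×7×2 + 0×13×6 = 56 + 0 = 56
56 mod 91 = 56
y ≡ 56 (mod 91)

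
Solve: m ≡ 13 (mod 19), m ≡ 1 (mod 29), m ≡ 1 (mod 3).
M = 19 × 29 × 3 = 1653. M₁ = 87, y₁ ≡ 7 (mod 19). M₂ = 57, y₂ ≡ 28 (mod 29). M₃ = 551, y₃ ≡ 2 (mod 3). m = 13×87×7 + 1×57×28 + 1×551×2 ≡ 697 (mod 1653)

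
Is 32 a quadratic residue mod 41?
By Euler's criterion: 32^{20} ≡ 1 (mod 41). Since this equals 1, 32 is a QR.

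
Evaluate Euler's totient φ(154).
60

Prime factorization: 154 = 2 × 7 × 11
Using the formula φ(n) = n × Π(1 - 1/p) for each prime factor p:
φ(154) = 154 × (1 - 1/2) × (1 - 1/7) × (1 - 1/11)
φ(154) = 60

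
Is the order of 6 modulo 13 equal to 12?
Yes, ord_13(6) = 12.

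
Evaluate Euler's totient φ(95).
72

Prime factorization: 95 = 5 × 19
Using the formula φ(n) = n × Π(1 - 1/p) for each prime factor p:
φ(95) = 95 × (1 - 1/5) × (1 - 1/19)
φ(95) = 72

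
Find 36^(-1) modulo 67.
54

Using Extended Euclidean Algorithm:
gcd(36, 67) = 1
Bezout coefficients: 36 × -13 + 67 × 7 = 1
So 36 × -13 ≡ 1 (mod 67)
The inverse is -13 mod 67 = 54
Verification: 36 × 54 = 1944 = 29 × 67 + 1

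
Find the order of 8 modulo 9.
Powers of 8 mod 9: 8^1≡8, 8^2≡1. Order = 2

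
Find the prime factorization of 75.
3 × 5^2

Divide by primes starting from smallest:
75 ÷ 3 = 25
25 ÷ 5 = 5
5 ÷ 5 = 1

75 = 3 × 5^2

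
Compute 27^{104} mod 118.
15

Using successive squaring:
Binary expansion of 104: 1101000
Powers of 27 mod 118 (each is the square of the previous):
  27^1 ≡ 27 (mod 118)
  27^2 ≡ 27² = 729 ≡ 21 (mod 118)
  27^4 ≡ 21² = 441 ≡ 87 (mod 118)
  27^8 ≡ 87² = 7569 ≡ 17 (mod 118)
  27^16 ≡ 17² = 289 ≡ 53 (mod 118)
  27^32 ≡ 53² = 2809 ≡ 95 (mod 118)
  27^64 ≡ 95² = 9025 ≡ 57 (mod 118)
104 = 64 + 32 + 8, so 27^104 = 27^64 × 27^32 × 27^8 ≡ 57 × 95 × 17 (mod 118)
Multiplying step by step:
  57 × 95 = 5415 ≡ 105 (mod 118)
  105 × 17 = 1785 ≡ 15 (mod 118)
Result: 27^104 ≡ 15 (mod 118)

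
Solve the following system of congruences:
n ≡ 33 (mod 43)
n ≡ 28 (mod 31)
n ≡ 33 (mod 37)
23898

Using the Chinese Remainder Theorem:
M = product of moduli = 49321
For equation 1: M_1 = 1147, 1147 ≡ 29 (mod 43), inverse of 1147 mod 43 is 3 (check: 29 × 3 = 87 ≡ 1 (mod 43))
For equation 2: M_2 = 1591, 1591 ≡ 10 (mod 31), inverse of 1591 mod 31 is 28 (check: 10 × 28 = 280 ≡ 1 (mod 31))
For equation 3: M_3 = 1333, 1333 ≡ 1 (mod 37), inverse of 1333 mod 37 is 1 (check: 1 × 1 = 1 ≡ 1 (mod 37))
Combine: n ≡ Σ r_i×M_i×(M_i⁻¹ mod m_i) = 33×1147×3 + 28×1591×28 + 33×1333×1 = 113553 + 1247344 + 43989 = 1404886
1404886 mod 49321 = 23898
n ≡ 23898 (mod 49321)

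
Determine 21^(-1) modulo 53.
21^(-1) ≡ 48 (mod 53). Verification: 21 × 48 = 1008 ≡ 1 (mod 53)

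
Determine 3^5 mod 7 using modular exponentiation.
5 = 4 + 1 (binary 101). Repeated squaring mod 7: 3^1 ≡ 3; 3^2 ≡ 3² = 9 ≡ 2; 3^4 ≡ 2² = 4 ≡ 4. Multiply: 3^5 = 3^4 × 3^1 ≡ 4 × 3 (mod 7): 4 × 3 = 12 ≡ 5. So 3^5 ≡ 5 (mod 7).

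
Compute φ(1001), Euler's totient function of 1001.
720

Prime factorization: 1001 = 7 × 11 × 13
Using the formula φ(n) = n × Π(1 - 1/p) for each prime factor p:
φ(1001) = 1001 × (1 - 1/7) × (1 - 1/11) × (1 - 1/13)
φ(1001) = 720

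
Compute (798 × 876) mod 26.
12

(798 × 876) = 699048
699048 mod 26 = 12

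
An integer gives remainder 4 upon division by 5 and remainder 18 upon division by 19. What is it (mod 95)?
M = 5 × 19 = 95. M₁ = 19, y₁ ≡ 4 (mod 5). M₂ = 5, y₂ ≡ 4 (mod 19). x = 4×19×4 + 18×5×4 ≡ 94 (mod 95). The smallest positive such number is 94.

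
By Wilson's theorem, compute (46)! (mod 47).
By Wilson's theorem, (46)! ≡ -1 ≡ 46 (mod 47)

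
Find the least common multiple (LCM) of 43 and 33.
1419

First find GCD(43, 33) using the Euclidean algorithm:
43 = 1 × 33 + 10
33 = 3 × 10 + 3
10 = 3 × 3 + 1
3 = 3 × 1 + 0
GCD(43, 33) = 1

LCM formula: LCM(a, b) = (a × b) / GCD(a, b)
LCM(43, 33) = (43 × 33) / 1
LCM(43, 33) = 1419 / 1
LCM(43, 33) = 1419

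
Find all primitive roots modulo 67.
Primitive roots mod 67: {2, 7, 11, 12, 13, 18, 20, 28, 31, 32, 34, 41, 44, 46, 48, 50, 51, 57, 61, 63}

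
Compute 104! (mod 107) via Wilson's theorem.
(106)! = (104)! × (105) × (106) ≡ -1 (mod 107). So (104)! ≡ -1 × [(106)(105)]^(-1) ≡ 53 (mod 107)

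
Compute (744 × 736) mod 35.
9

(744 × 736) = 547584
547584 mod 35 = 9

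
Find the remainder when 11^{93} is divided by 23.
By Fermat: 11^{22} ≡ 1 (mod 23). 93 = 4×22 + 5. So 11^{93} ≡ 11^{5} ≡ 5 (mod 23)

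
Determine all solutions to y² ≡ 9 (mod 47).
The square roots of 9 mod 47 are 3 and 44. Verify: 3² = 9 ≡ 9 (mod 47)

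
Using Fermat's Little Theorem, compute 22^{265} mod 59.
26

By Fermat's Little Theorem, a^(p-1) ≡ 1 (mod p) for prime p and gcd(a, p) = 1
Here p = 59, so 22^58 ≡ 1 (mod 59)
We can reduce the exponent: 265 mod 58 = 33
So 22^265 ≡ 22^33 (mod 59)
Computing: 22^33 mod 59 = 26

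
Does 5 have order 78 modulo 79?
p - 1 = 78 has prime divisors 2, 3, 13. Check 5^(78/q) mod 79 for each: 5^(78/2) = 5^39 ≡ 1, 5^(78/3) = 5^26 ≡ 55, 5^(78/13) = 5^6 ≡ 62 (mod 79). Since 5^39 ≡ 1 (mod 79), the order of 5 divides 39 (in fact the order is 39) ≠ 78, so it is not a primitive root.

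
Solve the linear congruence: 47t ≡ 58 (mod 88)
78

Since gcd(47, 88) = 1 divides 58, a solution exists.
Multiply both sides by the inverse of 47 mod 88:
  47^(-1) mod 88 = 15
  x ≡ 15 × 58 ≡ 870 ≡ 78 (mod 88)
Verification: 47 × 78 = 3666 = 41 × 88 + 58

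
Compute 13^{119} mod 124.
105

Using successive squaring:
Binary expansion of 119: 1110111
Powers of 13 mod 124 (each is the square of the previous):
  13^1 ≡ 13 (mod 124)
  13^2 ≡ 13² = 169 ≡ 45 (mod 124)
  13^4 ≡ 45² = 2025 ≡ 41 (mod 124)
  13^8 ≡ 41² = 1681 ≡ 69 (mod 124)
  13^16 ≡ 69² = 4761 ≡ 49 (mod 124)
  13^32 ≡ 49² = 2401 ≡ 45 (mod 124)
  13^64 ≡ 45² = 2025 ≡ 41 (mod 124)
119 = 64 + 32 + 16 + 4 + 2 + 1, so 13^119 = 13^64 × 13^32 × 13^16 × 13^4 × 13^2 × 13^1 ≡ 41 × 45 × 49 × 41 × 45 × 13 (mod 124)
Multiplying step by step:
  41 × 45 = 1845 ≡ 109 (mod 124)
  109 × 49 = 5341 ≡ 9 (mod 124)
  9 × 41 = 369 ≡ 121 (mod 124)
  121 × 45 = 5445 ≡ 113 (mod 124)
  113 × 13 = 1469 ≡ 105 (mod 124)
Result: 13^119 ≡ 105 (mod 124)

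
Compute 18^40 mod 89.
Using repeated squaring. 40 = 32 + 8 (binary 101000). Repeated squaring mod 89: 18^1 ≡ 18; 18^2 ≡ 18² = 324 ≡ 57; 18^4 ≡ 57² = 3249 ≡ 45; 18^8 ≡ 45² = 2025 ≡ 67; 18^16 ≡ 67² = 4489 ≡ 39; 18^32 ≡ 39² = 1521 ≡ 8. Multiply: 18^40 = 18^32 × 18^8 ≡ 8 × 67 (mod 89): 8 × 67 = 536 ≡ 2. So 18^40 ≡ 2 (mod 89).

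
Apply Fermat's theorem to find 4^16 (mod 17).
By Fermat's Little Theorem, 4^{16} ≡ 1 (mod 17) since 17 is prime and gcd(4, 17) = 1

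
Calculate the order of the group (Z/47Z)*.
46

Prime factorization: 47 = 47
Using the formula φ(n) = n × Π(1 - 1/p) for each prime factor p:
φ(47) = 47 × (1 - 1/47)
φ(47) = 46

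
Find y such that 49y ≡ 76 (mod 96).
76

Since gcd(49, 96) = 1 divides 76, a solution exists.
Multiply both sides by the inverse of 49 mod 96:
  49^(-1) mod 96 = 49
  x ≡ 49 × 76 ≡ 3724 ≡ 76 (mod 96)
Verification: 49 × 76 = 3724 = 38 × 96 + 76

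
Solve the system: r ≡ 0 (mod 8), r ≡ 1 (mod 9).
M = 8 × 9 = 72. M₁ = 9, y₁ ≡ 1 (mod 8). M₂ = 8, y₂ ≡ 8 (mod 9). r = 0×9×1 + 1×8×8 ≡ 64 (mod 72)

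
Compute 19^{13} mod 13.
6

Using successive squaring:
Binary expansion of 13: 1101
Powers of 19 mod 13 (each is the square of the previous):
  19^1 ≡ 6 (mod 13)
  19^2 ≡ 6² = 36 ≡ 10 (mod 13)
  19^4 ≡ 10² = 100 ≡ 9 (mod 13)
  19^8 ≡ 9² = 81 ≡ 3 (mod 13)
13 = 8 + 4 + 1, so 19^13 = 19^8 × 19^4 × 19^1 ≡ 3 × 9 × 6 (mod 13)
Multiplying step by step:
  3 × 9 = 27 ≡ 1 (mod 13)
  1 × 6 = 6 ≡ 6 (mod 13)
Result: 19^13 ≡ 6 (mod 13)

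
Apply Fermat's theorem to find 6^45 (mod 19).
By Fermat: 6^{18} ≡ 1 (mod 19). 45 = 2×18 + 9. So 6^{45} ≡ 6^{9} ≡ 1 (mod 19)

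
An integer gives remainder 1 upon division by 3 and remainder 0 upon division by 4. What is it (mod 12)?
M = 3 × 4 = 12. M₁ = 4, y₁ ≡ 1 (mod 3). M₂ = 3, y₂ ≡ 3 (mod 4). m = 1×4×1 + 0×3×3 ≡ 4 (mod 12). The smallest positive such number is 4.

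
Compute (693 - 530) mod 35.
23

(693 - 530) = 163
163 mod 35 = 23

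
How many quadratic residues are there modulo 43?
For prime 43, there are (p-1)/2 = (43-1)/2 = 21 quadratic residues (excluding 0).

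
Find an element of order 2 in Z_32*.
15 has order 2 mod 32 since 15^{2} ≡ 1 (mod 32) and no smaller power works.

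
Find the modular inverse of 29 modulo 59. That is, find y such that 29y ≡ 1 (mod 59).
57

Using Extended Euclidean Algorithm:
gcd(29, 59) = 1
Bezout coefficients: 29 × -2 + 59 × 1 = 1
So 29 × -2 ≡ 1 (mod 59)
The inverse is -2 mod 59 = 57
Verification: 29 × 57 = 1653 = 28 × 59 + 1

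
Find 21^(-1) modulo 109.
26

Using Extended Euclidean Algorithm:
gcd(21, 109) = 1
Bezout coefficients: 21 × 26 + 109 × -5 = 1
So 21 × 26 ≡ 1 (mod 109)
The inverse is 26 mod 109 = 26
Verification: 21 × 26 = 546 = 5 × 109 + 1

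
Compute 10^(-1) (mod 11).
10^(-1) ≡ 10 (mod 11). Verification: 10 × 10 = 100 ≡ 1 (mod 11)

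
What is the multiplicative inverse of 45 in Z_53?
45^(-1) ≡ 33 (mod 53). Verification: 45 × 33 = 1485 ≡ 1 (mod 53)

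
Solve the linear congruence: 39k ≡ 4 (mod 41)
39

Since gcd(39, 41) = 1 divides 4, a solution exists.
Multiply both sides by the inverse of 39 mod 41:
  39^(-1) mod 41 = 20
  x ≡ 20 × 4 ≡ 80 ≡ 39 (mod 41)
Verification: 39 × 39 = 1521 = 37 × 41 + 4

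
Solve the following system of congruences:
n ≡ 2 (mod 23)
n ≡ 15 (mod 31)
232

Using the Chinese Remainder Theorem:
M = product of moduli = 713
For equation 1: M_1 = 31, 31 ≡ 8 (mod 23), inverse of 31 mod 23 is 3 (check: 8 × 3 = 24 ≡ 1 (mod 23))
For equation 2: M_2 = 23, 23 ≡ 23 (mod 31), inverse of 23 mod 31 is 27 (check: 23 × 27 = 621 ≡ 1 (mod 31))
Combine: n ≡ Σ r_i×M_i×(M_i⁻¹ mod m_i) = 2×31×3 + 15×23×27 = 186 + 9315 = 9501
9501 mod 713 = 232
n ≡ 232 (mod 713)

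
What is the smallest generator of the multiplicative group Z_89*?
p - 1 = 88 has prime divisors 2, 11. h is a primitive root mod 89 iff h^(88/q) ≢ 1 (mod 89) for each such q.
h = 2: 2^44 ≡ 1, 2^8 ≡ 78 (mod 89); 2^44 ≡ 1, so not a primitive root.
h = 3: 3^44 ≡ 88, 3^8 ≡ 64 (mod 89); none is 1, so 3 has order 88 and is a primitive root.
The smallest primitive root mod 89 is g = 3.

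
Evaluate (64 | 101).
(64/101) = 64^{50} mod 101 = 1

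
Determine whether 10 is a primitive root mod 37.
p - 1 = 36 has prime divisors 2, 3. Check 10^(36/q) mod 37 for each: 10^(36/2) = 10^18 ≡ 1, 10^(36/3) = 10^12 ≡ 1 (mod 37). Since 10^18 ≡ 1 (mod 37), the order of 10 divides 18 (in fact the order is 3) ≠ 36, so it is not a primitive root.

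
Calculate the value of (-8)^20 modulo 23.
Using repeated squaring. (-8) ≡ 15 (mod 23). 20 = 16 + 4 (binary 10100). Repeated squaring mod 23: 15^1 ≡ 15; 15^2 ≡ 15² = 225 ≡ 18; 15^4 ≡ 18² = 324 ≡ 2; 15^8 ≡ 2² = 4 ≡ 4; 15^16 ≡ 4² = 16 ≡ 16. Multiply: (-8)^20 ≡ 15^16 × 15^4 ≡ 16 × 2 (mod 23): 16 × 2 = 32 ≡ 9. So (-8)^20 ≡ 9 (mod 23).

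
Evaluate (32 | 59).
(32/59) = 32^{29} mod 59 = -1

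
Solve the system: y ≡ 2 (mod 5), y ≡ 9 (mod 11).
M = 5 × 11 = 55. M₁ = 11, y₁ ≡ 1 (mod 5). M₂ = 5, y₂ ≡ 9 (mod 11). y = 2×11×1 + 9×5×9 ≡ 42 (mod 55)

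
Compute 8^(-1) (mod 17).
15

Using Extended Euclidean Algorithm:
gcd(8, 17) = 1
Bezout coefficients: 8 × -2 + 17 × 1 = 1
So 8 × -2 ≡ 1 (mod 17)
The inverse is -2 mod 17 = 15
Verification: 8 × 15 = 120 = 7 × 17 + 1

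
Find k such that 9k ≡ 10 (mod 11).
6

Since gcd(9, 11) = 1 divides 10, a solution exists.
Multiply both sides by the inverse of 9 mod 11:
  9^(-1) mod 11 = 5
  x ≡ 5 × 10 ≡ 50 ≡ 6 (mod 11)
Verification: 9 × 6 = 54 = 4 × 11 + 10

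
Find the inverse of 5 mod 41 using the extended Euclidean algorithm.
Extended GCD: 5(-8) + 41(1) = 1. So 5^(-1) ≡ 33 ≡ 33 (mod 41). Verify: 5 × 33 = 165 ≡ 1 (mod 41)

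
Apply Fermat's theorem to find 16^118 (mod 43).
By Fermat: 16^{42} ≡ 1 (mod 43). 118 = 2×42 + 34. So 16^{118} ≡ 16^{34} ≡ 35 (mod 43)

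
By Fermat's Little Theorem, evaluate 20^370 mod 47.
By Fermat: 20^{46} ≡ 1 (mod 47). 370 ≡ 2 (mod 46). So 20^{370} ≡ 20^{2} ≡ 24 (mod 47)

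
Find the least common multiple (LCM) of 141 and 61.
8601

First find GCD(141, 61) using the Euclidean algorithm:
141 = 2 × 61 + 19
61 = 3 × 19 + 4
19 = 4 × 4 + 3
4 = 1 × 3 + 1
3 = 3 × 1 + 0
GCD(141, 61) = 1

LCM formula: LCM(a, b) = (a × b) / GCD(a, b)
LCM(141, 61) = (141 × 61) / 1
LCM(141, 61) = 8601 / 1
LCM(141, 61) = 8601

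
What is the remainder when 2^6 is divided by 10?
6 = 4 + 2 (binary 110). Repeated squaring mod 10: 2^1 ≡ 2; 2^2 ≡ 2² = 4 ≡ 4; 2^4 ≡ 4² = 16 ≡ 6. Multiply: 2^6 = 2^4 × 2^2 ≡ 6 × 4 (mod 10): 6 × 4 = 24 ≡ 4. So 2^6 ≡ 4 (mod 10).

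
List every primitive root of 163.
Primitive roots mod 163: {2, 3, 7, 11, 12, 18, 19, 20, 29, 32, 42, 44, 45, 50, 52, 63, 66, 67, 68, 70, 72, 73, 75, 76, 79, 80, 82, 89, 92, 94, 101, 103, 106, 107, 108, 109, 112, 114, 116, 117, 120, 122, 124, 128, 129, 130, 137, 139, 147, 148, 149, 153, 154, 159}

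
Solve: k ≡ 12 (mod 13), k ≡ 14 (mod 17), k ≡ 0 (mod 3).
M = 13 × 17 × 3 = 663. M₁ = 51, y₁ ≡ 12 (mod 13). M₂ = 39, y₂ ≡ 7 (mod 17). M₃ = 221, y₃ ≡ 2 (mod 3). k = 12×51×12 + 14×39×7 + 0×221×2 ≡ 558 (mod 663)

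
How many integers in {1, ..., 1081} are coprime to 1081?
1012

Prime factorization: 1081 = 23 × 47
Using the formula φ(n) = n × Π(1 - 1/p) for each prime factor p:
φ(1081) = 1081 × (1 - 1/23) × (1 - 1/47)
φ(1081) = 1012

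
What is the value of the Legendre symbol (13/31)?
(13/31) = 13^{15} mod 31 = -1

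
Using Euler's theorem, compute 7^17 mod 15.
By Euler: 7^{8} ≡ 1 (mod 15) since gcd(7, 15) = 1. 17 = 2×8 + 1. So 7^{17} ≡ 7^{1} ≡ 7 (mod 15)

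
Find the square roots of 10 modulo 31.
The square roots of 10 mod 31 are 14 and 17. Verify: 14² = 196 ≡ 10 (mod 31)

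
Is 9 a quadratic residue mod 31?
By Euler's criterion: 9^{15} ≡ 1 (mod 31). Since this equals 1, 9 is a QR.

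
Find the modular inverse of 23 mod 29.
23^(-1) ≡ 24 (mod 29). Verification: 23 × 24 = 552 ≡ 1 (mod 29)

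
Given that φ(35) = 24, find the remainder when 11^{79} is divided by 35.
By Euler: 11^{24} ≡ 1 (mod 35) since gcd(11, 35) = 1. 79 = 3×24 + 7. So 11^{79} ≡ 11^{7} ≡ 11 (mod 35)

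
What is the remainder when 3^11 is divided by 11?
Using Fermat: 3^{10} ≡ 1 (mod 11). 11 ≡ 1 (mod 10). So 3^{11} ≡ 3^{1} ≡ 3 (mod 11)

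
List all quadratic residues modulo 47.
QRs mod 47: {1, 2, 3, 4, 6, 7, 8, 9, 12, 14, 16, 17, 18, 21, 24, 25, 27, 28, 32, 34, 36, 37, 42}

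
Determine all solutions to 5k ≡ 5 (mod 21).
1

Since gcd(5, 21) = 1 divides 5, a solution exists.
Multiply both sides by the inverse of 5 mod 21:
  5^(-1) mod 21 = 17
  x ≡ 17 × 5 ≡ 85 ≡ 1 (mod 21)
Verification: 5 × 1 = 5 = 0 × 21 + 5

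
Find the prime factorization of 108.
2^2 × 3^3

Divide by primes starting from smallest:
108 ÷ 2 = 54
54 ÷ 2 = 27
27 ÷ 3 = 9
9 ÷ 3 = 3
3 ÷ 3 = 1

108 = 2^2 × 3^3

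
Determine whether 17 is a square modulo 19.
By Euler's criterion: 17^{9} ≡ 1 (mod 19). Since this equals 1, 17 is a QR.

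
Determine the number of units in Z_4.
2

Prime factorization: 4 = 2^2
Using the formula φ(n) = n × Π(1 - 1/p) for each prime factor p:
φ(4) = 4 × (1 - 1/2)
φ(4) = 2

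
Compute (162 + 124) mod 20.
6

(162 + 124) = 286
286 mod 20 = 6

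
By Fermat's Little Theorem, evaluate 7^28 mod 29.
By Fermat's Little Theorem, 7^{28} ≡ 1 (mod 29) since 29 is prime and gcd(7, 29) = 1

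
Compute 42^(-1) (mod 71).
42^(-1) ≡ 22 (mod 71). Verification: 42 × 22 = 924 ≡ 1 (mod 71)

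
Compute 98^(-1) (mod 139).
98^(-1) ≡ 61 (mod 139). Verification: 98 × 61 = 5978 ≡ 1 (mod 139)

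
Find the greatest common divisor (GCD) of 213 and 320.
1

Using the Euclidean algorithm:
213 = 0 × 320 + 213
320 = 1 × 213 + 107
213 = 1 × 107 + 106
107 = 1 × 106 + 1
106 = 106 × 1 + 0

GCD(213, 320) = 1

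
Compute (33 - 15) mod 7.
4

(33 - 15) = 18
18 mod 7 = 4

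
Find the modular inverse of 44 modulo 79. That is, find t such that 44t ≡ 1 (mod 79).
9

Using Extended Euclidean Algorithm:
gcd(44, 79) = 1
Bezout coefficients: 44 × 9 + 79 × -5 = 1
So 44 × 9 ≡ 1 (mod 79)
The inverse is 9 mod 79 = 9
Verification: 44 × 9 = 396 = 5 × 79 + 1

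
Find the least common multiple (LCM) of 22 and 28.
308

First find GCD(22, 28) using the Euclidean algorithm:
22 = 0 × 28 + 22
28 = 1 × 22 + 6
22 = 3 × 6 + 4
6 = 1 × 4 + 2
4 = 2 × 2 + 0
GCD(22, 28) = 2

LCM formula: LCM(a, b) = (a × b) / GCD(a, b)
LCM(22, 28) = (22 × 28) / 2
LCM(22, 28) = 616 / 2
LCM(22, 28) = 308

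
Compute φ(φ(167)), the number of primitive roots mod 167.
Number of primitive roots mod 167 = φ(166) = 82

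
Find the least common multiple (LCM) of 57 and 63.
1197

First find GCD(57, 63) using the Euclidean algorithm:
57 = 0 × 63 + 57
63 = 1 × 57 + 6
57 = 9 × 6 + 3
6 = 2 × 3 + 0
GCD(57, 63) = 3

LCM formula: LCM(a, b) = (a × b) / GCD(a, b)
LCM(57, 63) = (57 × 63) / 3
LCM(57, 63) = 3591 / 3
LCM(57, 63) = 1197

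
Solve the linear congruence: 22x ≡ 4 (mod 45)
37

Since gcd(22, 45) = 1 divides 4, a solution exists.
Multiply both sides by the inverse of 22 mod 45:
  22^(-1) mod 45 = 43
  x ≡ 43 × 4 ≡ 172 ≡ 37 (mod 45)
Verification: 22 × 37 = 814 = 18 × 45 + 4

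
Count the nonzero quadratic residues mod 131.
For prime 131, there are (p-1)/2 = (131-1)/2 = 65 quadratic residues (excluding 0).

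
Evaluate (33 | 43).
(33/43) = 33^{21} mod 43 = -1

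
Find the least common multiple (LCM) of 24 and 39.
312

First find GCD(24, 39) using the Euclidean algorithm:
24 = 0 × 39 + 24
39 = 1 × 24 + 15
24 = 1 × 15 + 9
15 = 1 × 9 + 6
9 = 1 × 6 + 3
6 = 2 × 3 + 0
GCD(24, 39) = 3

LCM formula: LCM(a, b) = (a × b) / GCD(a, b)
LCM(24, 39) = (24 × 39) / 3
LCM(24, 39) = 936 / 3
LCM(24, 39) = 312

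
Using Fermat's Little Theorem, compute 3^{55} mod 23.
1

By Fermat's Little Theorem, a^(p-1) ≡ 1 (mod p) for prime p and gcd(a, p) = 1
Here p = 23, so 3^22 ≡ 1 (mod 23)
We can reduce the exponent: 55 mod 22 = 11
So 3^55 ≡ 3^11 (mod 23)
Computing: 3^11 mod 23 = 1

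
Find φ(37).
36

Prime factorization: 37 = 37
Using the formula φ(n) = n × Π(1 - 1/p) for each prime factor p:
φ(37) = 37 × (1 - 1/37)
φ(37) = 36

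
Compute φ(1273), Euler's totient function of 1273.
1188

Prime factorization: 1273 = 19 × 67
Using the formula φ(n) = n × Π(1 - 1/p) for each prime factor p:
φ(1273) = 1273 × (1 - 1/19) × (1 - 1/67)
φ(1273) = 1188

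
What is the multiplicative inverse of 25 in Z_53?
17

Using Extended Euclidean Algorithm:
gcd(25, 53) = 1
Bezout coefficients: 25 × 17 + 53 × -8 = 1
So 25 × 17 ≡ 1 (mod 53)
The inverse is 17 mod 53 = 17
Verification: 25 × 17 = 425 = 8 × 53 + 1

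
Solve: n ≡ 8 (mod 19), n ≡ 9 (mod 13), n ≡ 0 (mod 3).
M = 19 × 13 × 3 = 741. M₁ = 39, y₁ ≡ 1 (mod 19). M₂ = 57, y₂ ≡ 8 (mod 13). M₃ = 247, y₃ ≡ 1 (mod 3). n = 8×39×1 + 9×57×8 + 0×247×1 ≡ 711 (mod 741)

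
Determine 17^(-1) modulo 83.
17^(-1) ≡ 44 (mod 83). Verification: 17 × 44 = 748 ≡ 1 (mod 83)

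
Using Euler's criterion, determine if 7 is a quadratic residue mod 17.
By Euler's criterion: 7^{8} ≡ 16 (mod 17). Since this equals -1 (≡ 16), 7 is not a QR.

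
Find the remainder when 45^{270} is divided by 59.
By Fermat: 45^{58} ≡ 1 (mod 59). 270 = 4×58 + 38. So 45^{270} ≡ 45^{38} ≡ 22 (mod 59)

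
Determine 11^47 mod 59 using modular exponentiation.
Using repeated squaring. 47 = 32 + 8 + 4 + 2 + 1 (binary 101111). Repeated squaring mod 59: 11^1 ≡ 11; 11^2 ≡ 11² = 121 ≡ 3; 11^4 ≡ 3² = 9 ≡ 9; 11^8 ≡ 9² = 81 ≡ 22; 11^16 ≡ 22² = 484 ≡ 12; 11^32 ≡ 12² = 144 ≡ 26. Multiply: 11^47 = 11^32 × 11^8 × 11^4 × 11^2 × 11^1 ≡ 26 × 22 × 9 × 3 × 11 (mod 59): 26 × 22 = 572 ≡ 41; 41 × 9 = 369 ≡ 15; 15 × 3 = 45 ≡ 45; 45 × 11 = 495 ≡ 23. So 11^47 ≡ 23 (mod 59).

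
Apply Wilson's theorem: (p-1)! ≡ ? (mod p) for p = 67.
By Wilson's theorem, (66)! ≡ -1 ≡ 66 (mod 67)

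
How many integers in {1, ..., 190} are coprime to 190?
72

Prime factorization: 190 = 2 × 5 × 19
Using the formula φ(n) = n × Π(1 - 1/p) for each prime factor p:
φ(190) = 190 × (1 - 1/2) × (1 - 1/5) × (1 - 1/19)
φ(190) = 72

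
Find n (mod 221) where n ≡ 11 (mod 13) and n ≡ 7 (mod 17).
M = 13 × 17 = 221. M₁ = 17, y₁ ≡ 10 (mod 13). M₂ = 13, y₂ ≡ 4 (mod 17). n = 11×17×10 + 7×13×4 ≡ 24 (mod 221)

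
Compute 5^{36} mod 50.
25

Using successive squaring:
Binary expansion of 36: 100100
Powers of 5 mod 50 (each is the square of the previous):
  5^1 ≡ 5 (mod 50)
  5^2 ≡ 5² = 25 ≡ 25 (mod 50)
  5^4 ≡ 25² = 625 ≡ 25 (mod 50)
  5^8 ≡ 25² = 625 ≡ 25 (mod 50)
  5^16 ≡ 25² = 625 ≡ 25 (mod 50)
  5^32 ≡ 25² = 625 ≡ 25 (mod 50)
36 = 32 + 4, so 5^36 = 5^32 × 5^4 ≡ 25 × 25 (mod 50)
Multiplying step by step:
  25 × 25 = 625 ≡ 25 (mod 50)
Result: 5^36 ≡ 25 (mod 50)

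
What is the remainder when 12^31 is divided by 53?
Using repeated squaring. 31 = 16 + 8 + 4 + 2 + 1 (binary 11111). Repeated squaring mod 53: 12^1 ≡ 12; 12^2 ≡ 12² = 144 ≡ 38; 12^4 ≡ 38² = 1444 ≡ 13; 12^8 ≡ 13² = 169 ≡ 10; 12^16 ≡ 10² = 100 ≡ 47. Multiply: 12^31 = 12^16 × 12^8 × 12^4 × 12^2 × 12^1 ≡ 47 × 10 × 13 × 38 × 12 (mod 53): 47 × 10 = 470 ≡ 46; 46 × 13 = 598 ≡ 15; 15 × 38 = 570 ≡ 40; 40 × 12 = 480 ≡ 3. So 12^31 ≡ 3 (mod 53).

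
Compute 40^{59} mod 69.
61

Using successive squaring:
Binary expansion of 59: 111011
Powers of 40 mod 69 (each is the square of the previous):
  40^1 ≡ 40 (mod 69)
  40^2 ≡ 40² = 1600 ≡ 13 (mod 69)
  40^4 ≡ 13² = 169 ≡ 31 (mod 69)
  40^8 ≡ 31² = 961 ≡ 64 (mod 69)
  40^16 ≡ 64² = 4096 ≡ 25 (mod 69)
  40^32 ≡ 25² = 625 ≡ 4 (mod 69)
59 = 32 + 16 + 8 + 2 + 1, so 40^59 = 40^32 × 40^16 × 40^8 × 40^2 × 40^1 ≡ 4 × 25 × 64 × 13 × 40 (mod 69)
Multiplying step by step:
  4 × 25 = 100 ≡ 31 (mod 69)
  31 × 64 = 1984 ≡ 52 (mod 69)
  52 × 13 = 676 ≡ 55 (mod 69)
  55 × 40 = 2200 ≡ 61 (mod 69)
Result: 40^59 ≡ 61 (mod 69)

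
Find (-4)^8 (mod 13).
(-4) ≡ 9 (mod 13). 8 = 8 (binary 1000). Repeated squaring mod 13: 9^1 ≡ 9; 9^2 ≡ 9² = 81 ≡ 3; 9^4 ≡ 3² = 9 ≡ 9; 9^8 ≡ 9² = 81 ≡ 3. So (-4)^8 ≡ 3 (mod 13).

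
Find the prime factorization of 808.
2^3 × 101

Divide by primes starting from smallest:
808 ÷ 2 = 404
404 ÷ 2 = 202
202 ÷ 2 = 101
101 ÷ 101 = 1

808 = 2^3 × 101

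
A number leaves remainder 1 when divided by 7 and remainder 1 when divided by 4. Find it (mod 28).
M = 7 × 4 = 28. M₁ = 4, y₁ ≡ 2 (mod 7). M₂ = 7, y₂ ≡ 3 (mod 4). x = 1×4×2 + 1×7×3 ≡ 1 (mod 28)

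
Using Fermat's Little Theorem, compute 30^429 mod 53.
By Fermat: 30^{52} ≡ 1 (mod 53). 429 = 8×52 + 13. So 30^{429} ≡ 30^{13} ≡ 30 (mod 53)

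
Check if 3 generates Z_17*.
p - 1 = 16 has prime divisors 2. Check 3^(16/q) mod 17 for each: 3^(16/2) = 3^8 ≡ 16 (mod 17). None of these is 1, so 3 has order 16 = φ(17), so it is a primitive root mod 17.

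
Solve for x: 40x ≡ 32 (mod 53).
22

Since gcd(40, 53) = 1 divides 32, a solution exists.
Multiply both sides by the inverse of 40 mod 53:
  40^(-1) mod 53 = 4
  x ≡ 4 × 32 ≡ 128 ≡ 22 (mod 53)
Verification: 40 × 22 = 880 = 16 × 53 + 32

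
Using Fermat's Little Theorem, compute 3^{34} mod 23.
3

By Fermat's Little Theorem, a^(p-1) ≡ 1 (mod p) for prime p and gcd(a, p) = 1
Here p = 23, so 3^22 ≡ 1 (mod 23)
We can reduce the exponent: 34 mod 22 = 12
So 3^34 ≡ 3^12 (mod 23)
Computing: 3^12 mod 23 = 3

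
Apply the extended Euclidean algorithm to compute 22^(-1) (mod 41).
Extended GCD: 22(-13) + 41(7) = 1. So 22^(-1) ≡ 28 ≡ 28 (mod 41). Verify: 22 × 28 = 616 ≡ 1 (mod 41)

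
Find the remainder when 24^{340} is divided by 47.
By Fermat: 24^{46} ≡ 1 (mod 47). 340 = 7×46 + 18. So 24^{340} ≡ 24^{18} ≡ 32 (mod 47)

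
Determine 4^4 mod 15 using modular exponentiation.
4 = 4 (binary 100). Repeated squaring mod 15: 4^1 ≡ 4; 4^2 ≡ 4² = 16 ≡ 1; 4^4 ≡ 1² = 1 ≡ 1. So 4^4 ≡ 1 (mod 15).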